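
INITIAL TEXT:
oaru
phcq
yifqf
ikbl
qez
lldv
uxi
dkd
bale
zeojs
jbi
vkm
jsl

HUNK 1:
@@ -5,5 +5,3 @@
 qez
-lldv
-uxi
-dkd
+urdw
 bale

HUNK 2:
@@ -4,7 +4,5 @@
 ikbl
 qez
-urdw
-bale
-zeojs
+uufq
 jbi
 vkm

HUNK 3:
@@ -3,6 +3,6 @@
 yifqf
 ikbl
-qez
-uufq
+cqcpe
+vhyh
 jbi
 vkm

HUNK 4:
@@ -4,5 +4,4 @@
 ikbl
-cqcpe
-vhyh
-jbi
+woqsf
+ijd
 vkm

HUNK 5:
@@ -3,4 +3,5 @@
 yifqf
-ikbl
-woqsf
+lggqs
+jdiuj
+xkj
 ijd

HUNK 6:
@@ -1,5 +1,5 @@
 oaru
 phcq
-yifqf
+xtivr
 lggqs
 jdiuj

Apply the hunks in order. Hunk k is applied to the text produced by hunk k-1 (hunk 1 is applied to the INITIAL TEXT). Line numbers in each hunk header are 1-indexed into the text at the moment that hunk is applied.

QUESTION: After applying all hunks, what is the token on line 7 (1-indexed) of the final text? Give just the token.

Answer: ijd

Derivation:
Hunk 1: at line 5 remove [lldv,uxi,dkd] add [urdw] -> 11 lines: oaru phcq yifqf ikbl qez urdw bale zeojs jbi vkm jsl
Hunk 2: at line 4 remove [urdw,bale,zeojs] add [uufq] -> 9 lines: oaru phcq yifqf ikbl qez uufq jbi vkm jsl
Hunk 3: at line 3 remove [qez,uufq] add [cqcpe,vhyh] -> 9 lines: oaru phcq yifqf ikbl cqcpe vhyh jbi vkm jsl
Hunk 4: at line 4 remove [cqcpe,vhyh,jbi] add [woqsf,ijd] -> 8 lines: oaru phcq yifqf ikbl woqsf ijd vkm jsl
Hunk 5: at line 3 remove [ikbl,woqsf] add [lggqs,jdiuj,xkj] -> 9 lines: oaru phcq yifqf lggqs jdiuj xkj ijd vkm jsl
Hunk 6: at line 1 remove [yifqf] add [xtivr] -> 9 lines: oaru phcq xtivr lggqs jdiuj xkj ijd vkm jsl
Final line 7: ijd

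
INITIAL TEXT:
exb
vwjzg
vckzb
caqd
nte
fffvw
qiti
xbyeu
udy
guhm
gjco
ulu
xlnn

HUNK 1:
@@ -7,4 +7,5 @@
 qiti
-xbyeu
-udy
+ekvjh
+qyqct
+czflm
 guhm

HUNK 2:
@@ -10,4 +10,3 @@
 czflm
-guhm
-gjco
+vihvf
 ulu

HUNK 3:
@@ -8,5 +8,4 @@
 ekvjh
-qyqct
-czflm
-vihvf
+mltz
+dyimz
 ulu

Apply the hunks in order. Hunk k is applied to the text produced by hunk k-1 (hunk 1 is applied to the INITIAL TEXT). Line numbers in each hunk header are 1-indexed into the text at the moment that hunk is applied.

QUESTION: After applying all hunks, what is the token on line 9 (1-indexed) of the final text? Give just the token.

Hunk 1: at line 7 remove [xbyeu,udy] add [ekvjh,qyqct,czflm] -> 14 lines: exb vwjzg vckzb caqd nte fffvw qiti ekvjh qyqct czflm guhm gjco ulu xlnn
Hunk 2: at line 10 remove [guhm,gjco] add [vihvf] -> 13 lines: exb vwjzg vckzb caqd nte fffvw qiti ekvjh qyqct czflm vihvf ulu xlnn
Hunk 3: at line 8 remove [qyqct,czflm,vihvf] add [mltz,dyimz] -> 12 lines: exb vwjzg vckzb caqd nte fffvw qiti ekvjh mltz dyimz ulu xlnn
Final line 9: mltz

Answer: mltz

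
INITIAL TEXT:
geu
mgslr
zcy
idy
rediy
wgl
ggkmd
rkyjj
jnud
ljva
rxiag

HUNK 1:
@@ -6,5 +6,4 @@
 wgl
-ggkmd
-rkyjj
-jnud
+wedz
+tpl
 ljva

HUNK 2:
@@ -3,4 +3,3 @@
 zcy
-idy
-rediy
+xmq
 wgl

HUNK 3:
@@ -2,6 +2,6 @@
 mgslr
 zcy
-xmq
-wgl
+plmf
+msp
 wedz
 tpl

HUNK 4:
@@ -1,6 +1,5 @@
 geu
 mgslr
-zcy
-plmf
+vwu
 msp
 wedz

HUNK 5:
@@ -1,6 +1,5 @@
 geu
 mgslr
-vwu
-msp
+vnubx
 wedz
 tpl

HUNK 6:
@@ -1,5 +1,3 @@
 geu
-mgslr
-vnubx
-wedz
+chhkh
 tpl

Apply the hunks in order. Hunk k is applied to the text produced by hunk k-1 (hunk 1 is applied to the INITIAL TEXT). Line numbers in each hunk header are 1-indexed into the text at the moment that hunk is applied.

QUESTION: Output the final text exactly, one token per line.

Answer: geu
chhkh
tpl
ljva
rxiag

Derivation:
Hunk 1: at line 6 remove [ggkmd,rkyjj,jnud] add [wedz,tpl] -> 10 lines: geu mgslr zcy idy rediy wgl wedz tpl ljva rxiag
Hunk 2: at line 3 remove [idy,rediy] add [xmq] -> 9 lines: geu mgslr zcy xmq wgl wedz tpl ljva rxiag
Hunk 3: at line 2 remove [xmq,wgl] add [plmf,msp] -> 9 lines: geu mgslr zcy plmf msp wedz tpl ljva rxiag
Hunk 4: at line 1 remove [zcy,plmf] add [vwu] -> 8 lines: geu mgslr vwu msp wedz tpl ljva rxiag
Hunk 5: at line 1 remove [vwu,msp] add [vnubx] -> 7 lines: geu mgslr vnubx wedz tpl ljva rxiag
Hunk 6: at line 1 remove [mgslr,vnubx,wedz] add [chhkh] -> 5 lines: geu chhkh tpl ljva rxiag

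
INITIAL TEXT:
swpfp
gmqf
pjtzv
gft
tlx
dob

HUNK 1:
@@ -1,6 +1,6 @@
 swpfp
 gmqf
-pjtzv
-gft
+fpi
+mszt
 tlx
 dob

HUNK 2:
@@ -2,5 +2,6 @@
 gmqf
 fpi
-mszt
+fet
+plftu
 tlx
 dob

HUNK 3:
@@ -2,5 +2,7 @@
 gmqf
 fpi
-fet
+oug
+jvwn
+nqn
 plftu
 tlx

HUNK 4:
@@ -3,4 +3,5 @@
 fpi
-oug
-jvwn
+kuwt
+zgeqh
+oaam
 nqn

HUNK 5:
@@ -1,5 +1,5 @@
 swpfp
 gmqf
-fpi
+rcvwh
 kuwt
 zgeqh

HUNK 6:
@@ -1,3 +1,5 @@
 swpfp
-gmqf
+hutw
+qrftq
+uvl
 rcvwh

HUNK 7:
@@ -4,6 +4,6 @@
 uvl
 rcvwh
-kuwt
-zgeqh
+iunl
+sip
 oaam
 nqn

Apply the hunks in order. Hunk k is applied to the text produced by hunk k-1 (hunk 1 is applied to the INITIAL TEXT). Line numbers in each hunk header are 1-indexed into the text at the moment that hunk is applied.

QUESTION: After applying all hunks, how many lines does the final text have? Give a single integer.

Answer: 12

Derivation:
Hunk 1: at line 1 remove [pjtzv,gft] add [fpi,mszt] -> 6 lines: swpfp gmqf fpi mszt tlx dob
Hunk 2: at line 2 remove [mszt] add [fet,plftu] -> 7 lines: swpfp gmqf fpi fet plftu tlx dob
Hunk 3: at line 2 remove [fet] add [oug,jvwn,nqn] -> 9 lines: swpfp gmqf fpi oug jvwn nqn plftu tlx dob
Hunk 4: at line 3 remove [oug,jvwn] add [kuwt,zgeqh,oaam] -> 10 lines: swpfp gmqf fpi kuwt zgeqh oaam nqn plftu tlx dob
Hunk 5: at line 1 remove [fpi] add [rcvwh] -> 10 lines: swpfp gmqf rcvwh kuwt zgeqh oaam nqn plftu tlx dob
Hunk 6: at line 1 remove [gmqf] add [hutw,qrftq,uvl] -> 12 lines: swpfp hutw qrftq uvl rcvwh kuwt zgeqh oaam nqn plftu tlx dob
Hunk 7: at line 4 remove [kuwt,zgeqh] add [iunl,sip] -> 12 lines: swpfp hutw qrftq uvl rcvwh iunl sip oaam nqn plftu tlx dob
Final line count: 12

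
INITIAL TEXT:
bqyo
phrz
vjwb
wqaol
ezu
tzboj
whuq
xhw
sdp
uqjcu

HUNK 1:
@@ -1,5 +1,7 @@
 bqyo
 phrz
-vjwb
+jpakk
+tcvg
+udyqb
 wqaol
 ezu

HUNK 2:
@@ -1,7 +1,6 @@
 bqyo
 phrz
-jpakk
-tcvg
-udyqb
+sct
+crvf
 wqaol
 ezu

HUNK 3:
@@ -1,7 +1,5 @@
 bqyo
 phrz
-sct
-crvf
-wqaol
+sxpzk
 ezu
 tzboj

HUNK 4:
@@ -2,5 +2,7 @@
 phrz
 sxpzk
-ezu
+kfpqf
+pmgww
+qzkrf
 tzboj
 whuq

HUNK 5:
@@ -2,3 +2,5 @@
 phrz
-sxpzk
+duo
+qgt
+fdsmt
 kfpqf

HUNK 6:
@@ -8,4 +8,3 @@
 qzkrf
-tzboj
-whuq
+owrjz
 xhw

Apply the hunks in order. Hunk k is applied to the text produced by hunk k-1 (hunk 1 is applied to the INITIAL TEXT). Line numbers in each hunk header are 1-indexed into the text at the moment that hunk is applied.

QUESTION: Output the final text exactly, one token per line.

Answer: bqyo
phrz
duo
qgt
fdsmt
kfpqf
pmgww
qzkrf
owrjz
xhw
sdp
uqjcu

Derivation:
Hunk 1: at line 1 remove [vjwb] add [jpakk,tcvg,udyqb] -> 12 lines: bqyo phrz jpakk tcvg udyqb wqaol ezu tzboj whuq xhw sdp uqjcu
Hunk 2: at line 1 remove [jpakk,tcvg,udyqb] add [sct,crvf] -> 11 lines: bqyo phrz sct crvf wqaol ezu tzboj whuq xhw sdp uqjcu
Hunk 3: at line 1 remove [sct,crvf,wqaol] add [sxpzk] -> 9 lines: bqyo phrz sxpzk ezu tzboj whuq xhw sdp uqjcu
Hunk 4: at line 2 remove [ezu] add [kfpqf,pmgww,qzkrf] -> 11 lines: bqyo phrz sxpzk kfpqf pmgww qzkrf tzboj whuq xhw sdp uqjcu
Hunk 5: at line 2 remove [sxpzk] add [duo,qgt,fdsmt] -> 13 lines: bqyo phrz duo qgt fdsmt kfpqf pmgww qzkrf tzboj whuq xhw sdp uqjcu
Hunk 6: at line 8 remove [tzboj,whuq] add [owrjz] -> 12 lines: bqyo phrz duo qgt fdsmt kfpqf pmgww qzkrf owrjz xhw sdp uqjcu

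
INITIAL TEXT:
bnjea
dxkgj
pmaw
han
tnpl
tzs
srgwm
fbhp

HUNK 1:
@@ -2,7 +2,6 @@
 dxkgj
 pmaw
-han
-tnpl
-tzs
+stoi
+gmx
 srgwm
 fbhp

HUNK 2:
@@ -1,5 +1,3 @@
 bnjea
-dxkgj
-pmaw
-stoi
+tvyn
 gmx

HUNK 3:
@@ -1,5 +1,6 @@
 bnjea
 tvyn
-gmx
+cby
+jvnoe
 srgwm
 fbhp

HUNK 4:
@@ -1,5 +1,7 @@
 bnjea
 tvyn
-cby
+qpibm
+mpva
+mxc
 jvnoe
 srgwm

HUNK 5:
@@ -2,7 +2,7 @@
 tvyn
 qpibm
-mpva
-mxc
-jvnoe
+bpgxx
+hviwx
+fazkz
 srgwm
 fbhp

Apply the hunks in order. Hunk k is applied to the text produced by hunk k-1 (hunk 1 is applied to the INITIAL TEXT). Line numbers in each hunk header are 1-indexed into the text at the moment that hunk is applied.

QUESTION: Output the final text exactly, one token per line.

Hunk 1: at line 2 remove [han,tnpl,tzs] add [stoi,gmx] -> 7 lines: bnjea dxkgj pmaw stoi gmx srgwm fbhp
Hunk 2: at line 1 remove [dxkgj,pmaw,stoi] add [tvyn] -> 5 lines: bnjea tvyn gmx srgwm fbhp
Hunk 3: at line 1 remove [gmx] add [cby,jvnoe] -> 6 lines: bnjea tvyn cby jvnoe srgwm fbhp
Hunk 4: at line 1 remove [cby] add [qpibm,mpva,mxc] -> 8 lines: bnjea tvyn qpibm mpva mxc jvnoe srgwm fbhp
Hunk 5: at line 2 remove [mpva,mxc,jvnoe] add [bpgxx,hviwx,fazkz] -> 8 lines: bnjea tvyn qpibm bpgxx hviwx fazkz srgwm fbhp

Answer: bnjea
tvyn
qpibm
bpgxx
hviwx
fazkz
srgwm
fbhp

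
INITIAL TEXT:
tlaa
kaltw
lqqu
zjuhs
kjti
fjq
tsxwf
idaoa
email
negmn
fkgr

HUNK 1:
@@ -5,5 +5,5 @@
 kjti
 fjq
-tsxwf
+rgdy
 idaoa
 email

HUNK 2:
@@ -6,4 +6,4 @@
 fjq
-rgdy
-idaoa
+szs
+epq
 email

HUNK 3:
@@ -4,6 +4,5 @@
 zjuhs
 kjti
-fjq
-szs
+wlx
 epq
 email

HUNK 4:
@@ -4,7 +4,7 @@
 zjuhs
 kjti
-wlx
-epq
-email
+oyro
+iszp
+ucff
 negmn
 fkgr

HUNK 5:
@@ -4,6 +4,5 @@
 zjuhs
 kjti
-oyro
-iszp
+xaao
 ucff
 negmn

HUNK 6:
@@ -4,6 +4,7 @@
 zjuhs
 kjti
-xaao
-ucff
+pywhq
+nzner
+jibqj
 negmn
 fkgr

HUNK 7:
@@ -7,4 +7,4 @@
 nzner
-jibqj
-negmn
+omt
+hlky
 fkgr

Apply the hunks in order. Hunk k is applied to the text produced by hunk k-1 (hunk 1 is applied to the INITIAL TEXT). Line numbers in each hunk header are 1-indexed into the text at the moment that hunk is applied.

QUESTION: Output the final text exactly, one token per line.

Answer: tlaa
kaltw
lqqu
zjuhs
kjti
pywhq
nzner
omt
hlky
fkgr

Derivation:
Hunk 1: at line 5 remove [tsxwf] add [rgdy] -> 11 lines: tlaa kaltw lqqu zjuhs kjti fjq rgdy idaoa email negmn fkgr
Hunk 2: at line 6 remove [rgdy,idaoa] add [szs,epq] -> 11 lines: tlaa kaltw lqqu zjuhs kjti fjq szs epq email negmn fkgr
Hunk 3: at line 4 remove [fjq,szs] add [wlx] -> 10 lines: tlaa kaltw lqqu zjuhs kjti wlx epq email negmn fkgr
Hunk 4: at line 4 remove [wlx,epq,email] add [oyro,iszp,ucff] -> 10 lines: tlaa kaltw lqqu zjuhs kjti oyro iszp ucff negmn fkgr
Hunk 5: at line 4 remove [oyro,iszp] add [xaao] -> 9 lines: tlaa kaltw lqqu zjuhs kjti xaao ucff negmn fkgr
Hunk 6: at line 4 remove [xaao,ucff] add [pywhq,nzner,jibqj] -> 10 lines: tlaa kaltw lqqu zjuhs kjti pywhq nzner jibqj negmn fkgr
Hunk 7: at line 7 remove [jibqj,negmn] add [omt,hlky] -> 10 lines: tlaa kaltw lqqu zjuhs kjti pywhq nzner omt hlky fkgr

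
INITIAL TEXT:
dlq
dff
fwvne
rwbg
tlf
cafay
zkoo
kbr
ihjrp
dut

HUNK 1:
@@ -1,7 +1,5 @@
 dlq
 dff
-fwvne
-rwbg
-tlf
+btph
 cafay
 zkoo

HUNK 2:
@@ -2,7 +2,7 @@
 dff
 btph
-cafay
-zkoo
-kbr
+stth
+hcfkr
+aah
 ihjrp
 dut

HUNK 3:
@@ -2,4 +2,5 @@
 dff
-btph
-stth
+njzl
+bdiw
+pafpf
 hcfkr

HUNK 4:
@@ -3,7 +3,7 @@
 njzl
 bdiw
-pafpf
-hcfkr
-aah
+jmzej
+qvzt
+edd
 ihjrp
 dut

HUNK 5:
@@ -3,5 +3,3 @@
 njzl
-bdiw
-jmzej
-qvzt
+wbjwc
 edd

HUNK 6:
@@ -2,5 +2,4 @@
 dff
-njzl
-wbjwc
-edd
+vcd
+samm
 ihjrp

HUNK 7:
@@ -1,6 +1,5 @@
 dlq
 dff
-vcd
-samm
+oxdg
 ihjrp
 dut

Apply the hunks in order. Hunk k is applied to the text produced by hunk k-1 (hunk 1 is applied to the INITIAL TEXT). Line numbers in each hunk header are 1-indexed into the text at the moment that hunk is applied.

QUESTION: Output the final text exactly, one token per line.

Answer: dlq
dff
oxdg
ihjrp
dut

Derivation:
Hunk 1: at line 1 remove [fwvne,rwbg,tlf] add [btph] -> 8 lines: dlq dff btph cafay zkoo kbr ihjrp dut
Hunk 2: at line 2 remove [cafay,zkoo,kbr] add [stth,hcfkr,aah] -> 8 lines: dlq dff btph stth hcfkr aah ihjrp dut
Hunk 3: at line 2 remove [btph,stth] add [njzl,bdiw,pafpf] -> 9 lines: dlq dff njzl bdiw pafpf hcfkr aah ihjrp dut
Hunk 4: at line 3 remove [pafpf,hcfkr,aah] add [jmzej,qvzt,edd] -> 9 lines: dlq dff njzl bdiw jmzej qvzt edd ihjrp dut
Hunk 5: at line 3 remove [bdiw,jmzej,qvzt] add [wbjwc] -> 7 lines: dlq dff njzl wbjwc edd ihjrp dut
Hunk 6: at line 2 remove [njzl,wbjwc,edd] add [vcd,samm] -> 6 lines: dlq dff vcd samm ihjrp dut
Hunk 7: at line 1 remove [vcd,samm] add [oxdg] -> 5 lines: dlq dff oxdg ihjrp dut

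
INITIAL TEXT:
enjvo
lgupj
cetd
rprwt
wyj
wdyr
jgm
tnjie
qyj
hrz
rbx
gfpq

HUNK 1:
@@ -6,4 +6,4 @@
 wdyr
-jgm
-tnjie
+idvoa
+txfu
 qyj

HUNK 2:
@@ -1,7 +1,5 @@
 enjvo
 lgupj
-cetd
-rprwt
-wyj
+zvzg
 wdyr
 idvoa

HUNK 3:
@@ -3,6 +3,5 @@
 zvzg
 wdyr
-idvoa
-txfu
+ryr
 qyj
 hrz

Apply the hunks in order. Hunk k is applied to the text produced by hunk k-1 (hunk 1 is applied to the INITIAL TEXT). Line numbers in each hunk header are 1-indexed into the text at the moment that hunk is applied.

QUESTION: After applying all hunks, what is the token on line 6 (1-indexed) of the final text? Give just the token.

Answer: qyj

Derivation:
Hunk 1: at line 6 remove [jgm,tnjie] add [idvoa,txfu] -> 12 lines: enjvo lgupj cetd rprwt wyj wdyr idvoa txfu qyj hrz rbx gfpq
Hunk 2: at line 1 remove [cetd,rprwt,wyj] add [zvzg] -> 10 lines: enjvo lgupj zvzg wdyr idvoa txfu qyj hrz rbx gfpq
Hunk 3: at line 3 remove [idvoa,txfu] add [ryr] -> 9 lines: enjvo lgupj zvzg wdyr ryr qyj hrz rbx gfpq
Final line 6: qyj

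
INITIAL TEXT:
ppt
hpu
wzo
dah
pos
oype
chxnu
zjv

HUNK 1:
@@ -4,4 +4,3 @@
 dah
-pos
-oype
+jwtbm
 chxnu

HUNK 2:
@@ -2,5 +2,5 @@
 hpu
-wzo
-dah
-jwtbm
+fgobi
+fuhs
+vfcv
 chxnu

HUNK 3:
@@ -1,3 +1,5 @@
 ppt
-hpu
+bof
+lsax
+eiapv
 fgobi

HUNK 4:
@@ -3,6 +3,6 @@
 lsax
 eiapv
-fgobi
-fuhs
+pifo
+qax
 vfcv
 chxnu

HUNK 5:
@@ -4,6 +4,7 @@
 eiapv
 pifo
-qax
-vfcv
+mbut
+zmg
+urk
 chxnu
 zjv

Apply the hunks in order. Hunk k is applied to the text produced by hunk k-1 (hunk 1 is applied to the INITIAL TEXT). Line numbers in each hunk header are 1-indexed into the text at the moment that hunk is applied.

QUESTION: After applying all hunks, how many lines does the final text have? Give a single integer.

Hunk 1: at line 4 remove [pos,oype] add [jwtbm] -> 7 lines: ppt hpu wzo dah jwtbm chxnu zjv
Hunk 2: at line 2 remove [wzo,dah,jwtbm] add [fgobi,fuhs,vfcv] -> 7 lines: ppt hpu fgobi fuhs vfcv chxnu zjv
Hunk 3: at line 1 remove [hpu] add [bof,lsax,eiapv] -> 9 lines: ppt bof lsax eiapv fgobi fuhs vfcv chxnu zjv
Hunk 4: at line 3 remove [fgobi,fuhs] add [pifo,qax] -> 9 lines: ppt bof lsax eiapv pifo qax vfcv chxnu zjv
Hunk 5: at line 4 remove [qax,vfcv] add [mbut,zmg,urk] -> 10 lines: ppt bof lsax eiapv pifo mbut zmg urk chxnu zjv
Final line count: 10

Answer: 10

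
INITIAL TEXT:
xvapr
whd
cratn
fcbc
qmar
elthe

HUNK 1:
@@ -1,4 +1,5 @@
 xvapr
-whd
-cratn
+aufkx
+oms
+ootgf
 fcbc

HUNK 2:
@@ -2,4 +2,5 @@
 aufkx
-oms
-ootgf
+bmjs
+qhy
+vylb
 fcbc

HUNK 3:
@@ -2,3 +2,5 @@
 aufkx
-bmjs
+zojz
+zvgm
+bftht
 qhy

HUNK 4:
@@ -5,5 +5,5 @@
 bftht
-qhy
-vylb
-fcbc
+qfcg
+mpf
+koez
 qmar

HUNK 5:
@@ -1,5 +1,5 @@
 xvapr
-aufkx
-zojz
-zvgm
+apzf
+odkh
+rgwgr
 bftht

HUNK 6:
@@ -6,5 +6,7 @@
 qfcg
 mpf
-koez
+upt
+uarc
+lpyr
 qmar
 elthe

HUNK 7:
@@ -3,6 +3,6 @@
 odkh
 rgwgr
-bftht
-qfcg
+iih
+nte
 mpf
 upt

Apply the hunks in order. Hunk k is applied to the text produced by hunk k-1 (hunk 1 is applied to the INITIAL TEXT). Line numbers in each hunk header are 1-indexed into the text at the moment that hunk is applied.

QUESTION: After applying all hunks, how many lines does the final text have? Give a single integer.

Answer: 12

Derivation:
Hunk 1: at line 1 remove [whd,cratn] add [aufkx,oms,ootgf] -> 7 lines: xvapr aufkx oms ootgf fcbc qmar elthe
Hunk 2: at line 2 remove [oms,ootgf] add [bmjs,qhy,vylb] -> 8 lines: xvapr aufkx bmjs qhy vylb fcbc qmar elthe
Hunk 3: at line 2 remove [bmjs] add [zojz,zvgm,bftht] -> 10 lines: xvapr aufkx zojz zvgm bftht qhy vylb fcbc qmar elthe
Hunk 4: at line 5 remove [qhy,vylb,fcbc] add [qfcg,mpf,koez] -> 10 lines: xvapr aufkx zojz zvgm bftht qfcg mpf koez qmar elthe
Hunk 5: at line 1 remove [aufkx,zojz,zvgm] add [apzf,odkh,rgwgr] -> 10 lines: xvapr apzf odkh rgwgr bftht qfcg mpf koez qmar elthe
Hunk 6: at line 6 remove [koez] add [upt,uarc,lpyr] -> 12 lines: xvapr apzf odkh rgwgr bftht qfcg mpf upt uarc lpyr qmar elthe
Hunk 7: at line 3 remove [bftht,qfcg] add [iih,nte] -> 12 lines: xvapr apzf odkh rgwgr iih nte mpf upt uarc lpyr qmar elthe
Final line count: 12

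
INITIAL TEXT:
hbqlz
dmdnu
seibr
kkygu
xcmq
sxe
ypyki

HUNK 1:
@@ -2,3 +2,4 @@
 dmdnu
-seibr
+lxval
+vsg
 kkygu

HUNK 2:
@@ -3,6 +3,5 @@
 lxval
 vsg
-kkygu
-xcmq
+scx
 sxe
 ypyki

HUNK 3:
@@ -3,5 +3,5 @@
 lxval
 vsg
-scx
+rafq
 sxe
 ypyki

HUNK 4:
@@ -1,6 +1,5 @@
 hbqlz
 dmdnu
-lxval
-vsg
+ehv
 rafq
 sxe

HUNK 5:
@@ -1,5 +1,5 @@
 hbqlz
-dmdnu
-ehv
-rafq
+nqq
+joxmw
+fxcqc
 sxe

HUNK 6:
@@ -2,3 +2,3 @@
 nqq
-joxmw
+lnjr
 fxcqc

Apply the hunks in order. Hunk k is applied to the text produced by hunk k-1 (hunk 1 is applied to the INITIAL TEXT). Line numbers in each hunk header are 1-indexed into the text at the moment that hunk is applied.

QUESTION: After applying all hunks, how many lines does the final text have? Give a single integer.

Hunk 1: at line 2 remove [seibr] add [lxval,vsg] -> 8 lines: hbqlz dmdnu lxval vsg kkygu xcmq sxe ypyki
Hunk 2: at line 3 remove [kkygu,xcmq] add [scx] -> 7 lines: hbqlz dmdnu lxval vsg scx sxe ypyki
Hunk 3: at line 3 remove [scx] add [rafq] -> 7 lines: hbqlz dmdnu lxval vsg rafq sxe ypyki
Hunk 4: at line 1 remove [lxval,vsg] add [ehv] -> 6 lines: hbqlz dmdnu ehv rafq sxe ypyki
Hunk 5: at line 1 remove [dmdnu,ehv,rafq] add [nqq,joxmw,fxcqc] -> 6 lines: hbqlz nqq joxmw fxcqc sxe ypyki
Hunk 6: at line 2 remove [joxmw] add [lnjr] -> 6 lines: hbqlz nqq lnjr fxcqc sxe ypyki
Final line count: 6

Answer: 6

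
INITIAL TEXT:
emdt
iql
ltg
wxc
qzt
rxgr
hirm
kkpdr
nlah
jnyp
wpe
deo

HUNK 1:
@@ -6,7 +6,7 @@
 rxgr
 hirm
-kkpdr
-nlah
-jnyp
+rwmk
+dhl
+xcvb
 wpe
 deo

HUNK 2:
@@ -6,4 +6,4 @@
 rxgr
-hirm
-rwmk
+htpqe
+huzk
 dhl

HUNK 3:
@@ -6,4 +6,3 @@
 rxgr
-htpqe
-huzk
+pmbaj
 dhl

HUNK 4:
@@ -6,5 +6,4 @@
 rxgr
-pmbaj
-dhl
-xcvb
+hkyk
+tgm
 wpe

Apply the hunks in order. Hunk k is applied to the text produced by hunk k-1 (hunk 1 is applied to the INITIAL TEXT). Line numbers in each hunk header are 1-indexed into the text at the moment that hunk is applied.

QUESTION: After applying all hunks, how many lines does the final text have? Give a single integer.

Hunk 1: at line 6 remove [kkpdr,nlah,jnyp] add [rwmk,dhl,xcvb] -> 12 lines: emdt iql ltg wxc qzt rxgr hirm rwmk dhl xcvb wpe deo
Hunk 2: at line 6 remove [hirm,rwmk] add [htpqe,huzk] -> 12 lines: emdt iql ltg wxc qzt rxgr htpqe huzk dhl xcvb wpe deo
Hunk 3: at line 6 remove [htpqe,huzk] add [pmbaj] -> 11 lines: emdt iql ltg wxc qzt rxgr pmbaj dhl xcvb wpe deo
Hunk 4: at line 6 remove [pmbaj,dhl,xcvb] add [hkyk,tgm] -> 10 lines: emdt iql ltg wxc qzt rxgr hkyk tgm wpe deo
Final line count: 10

Answer: 10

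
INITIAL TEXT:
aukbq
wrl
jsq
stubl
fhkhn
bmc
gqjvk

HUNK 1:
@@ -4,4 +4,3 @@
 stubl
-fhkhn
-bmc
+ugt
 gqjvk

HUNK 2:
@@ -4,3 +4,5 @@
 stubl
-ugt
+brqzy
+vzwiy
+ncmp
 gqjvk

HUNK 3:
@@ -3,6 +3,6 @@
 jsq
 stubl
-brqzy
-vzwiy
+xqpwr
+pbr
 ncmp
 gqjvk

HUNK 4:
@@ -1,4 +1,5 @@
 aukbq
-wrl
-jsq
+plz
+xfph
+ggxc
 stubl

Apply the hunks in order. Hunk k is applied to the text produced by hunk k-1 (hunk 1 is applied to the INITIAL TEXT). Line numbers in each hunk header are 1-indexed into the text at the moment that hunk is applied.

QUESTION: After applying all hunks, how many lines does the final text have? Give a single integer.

Answer: 9

Derivation:
Hunk 1: at line 4 remove [fhkhn,bmc] add [ugt] -> 6 lines: aukbq wrl jsq stubl ugt gqjvk
Hunk 2: at line 4 remove [ugt] add [brqzy,vzwiy,ncmp] -> 8 lines: aukbq wrl jsq stubl brqzy vzwiy ncmp gqjvk
Hunk 3: at line 3 remove [brqzy,vzwiy] add [xqpwr,pbr] -> 8 lines: aukbq wrl jsq stubl xqpwr pbr ncmp gqjvk
Hunk 4: at line 1 remove [wrl,jsq] add [plz,xfph,ggxc] -> 9 lines: aukbq plz xfph ggxc stubl xqpwr pbr ncmp gqjvk
Final line count: 9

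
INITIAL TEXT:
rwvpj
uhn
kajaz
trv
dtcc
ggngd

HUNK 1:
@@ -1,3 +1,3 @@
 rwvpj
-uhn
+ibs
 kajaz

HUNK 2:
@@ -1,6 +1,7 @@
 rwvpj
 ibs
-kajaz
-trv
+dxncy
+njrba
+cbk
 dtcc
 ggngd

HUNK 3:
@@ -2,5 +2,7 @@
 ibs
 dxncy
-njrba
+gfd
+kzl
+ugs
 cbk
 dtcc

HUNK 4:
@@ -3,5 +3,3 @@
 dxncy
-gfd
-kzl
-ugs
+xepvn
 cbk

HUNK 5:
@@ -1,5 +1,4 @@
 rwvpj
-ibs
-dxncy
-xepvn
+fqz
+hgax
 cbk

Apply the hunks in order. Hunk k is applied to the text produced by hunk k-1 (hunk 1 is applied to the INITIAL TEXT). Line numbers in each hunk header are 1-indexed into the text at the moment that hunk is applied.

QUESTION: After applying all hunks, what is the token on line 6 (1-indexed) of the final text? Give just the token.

Hunk 1: at line 1 remove [uhn] add [ibs] -> 6 lines: rwvpj ibs kajaz trv dtcc ggngd
Hunk 2: at line 1 remove [kajaz,trv] add [dxncy,njrba,cbk] -> 7 lines: rwvpj ibs dxncy njrba cbk dtcc ggngd
Hunk 3: at line 2 remove [njrba] add [gfd,kzl,ugs] -> 9 lines: rwvpj ibs dxncy gfd kzl ugs cbk dtcc ggngd
Hunk 4: at line 3 remove [gfd,kzl,ugs] add [xepvn] -> 7 lines: rwvpj ibs dxncy xepvn cbk dtcc ggngd
Hunk 5: at line 1 remove [ibs,dxncy,xepvn] add [fqz,hgax] -> 6 lines: rwvpj fqz hgax cbk dtcc ggngd
Final line 6: ggngd

Answer: ggngd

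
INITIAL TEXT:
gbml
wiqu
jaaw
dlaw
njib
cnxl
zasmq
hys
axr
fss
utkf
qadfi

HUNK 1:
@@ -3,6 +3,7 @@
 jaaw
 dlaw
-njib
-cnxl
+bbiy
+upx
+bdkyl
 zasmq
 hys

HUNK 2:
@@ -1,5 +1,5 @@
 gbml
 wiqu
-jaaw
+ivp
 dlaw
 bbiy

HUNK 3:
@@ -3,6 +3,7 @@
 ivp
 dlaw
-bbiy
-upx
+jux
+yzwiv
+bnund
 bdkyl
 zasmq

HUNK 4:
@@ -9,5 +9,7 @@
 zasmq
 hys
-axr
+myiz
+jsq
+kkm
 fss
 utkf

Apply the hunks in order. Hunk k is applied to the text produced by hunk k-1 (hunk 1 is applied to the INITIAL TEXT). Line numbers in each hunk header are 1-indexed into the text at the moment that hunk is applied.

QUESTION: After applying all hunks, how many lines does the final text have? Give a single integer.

Hunk 1: at line 3 remove [njib,cnxl] add [bbiy,upx,bdkyl] -> 13 lines: gbml wiqu jaaw dlaw bbiy upx bdkyl zasmq hys axr fss utkf qadfi
Hunk 2: at line 1 remove [jaaw] add [ivp] -> 13 lines: gbml wiqu ivp dlaw bbiy upx bdkyl zasmq hys axr fss utkf qadfi
Hunk 3: at line 3 remove [bbiy,upx] add [jux,yzwiv,bnund] -> 14 lines: gbml wiqu ivp dlaw jux yzwiv bnund bdkyl zasmq hys axr fss utkf qadfi
Hunk 4: at line 9 remove [axr] add [myiz,jsq,kkm] -> 16 lines: gbml wiqu ivp dlaw jux yzwiv bnund bdkyl zasmq hys myiz jsq kkm fss utkf qadfi
Final line count: 16

Answer: 16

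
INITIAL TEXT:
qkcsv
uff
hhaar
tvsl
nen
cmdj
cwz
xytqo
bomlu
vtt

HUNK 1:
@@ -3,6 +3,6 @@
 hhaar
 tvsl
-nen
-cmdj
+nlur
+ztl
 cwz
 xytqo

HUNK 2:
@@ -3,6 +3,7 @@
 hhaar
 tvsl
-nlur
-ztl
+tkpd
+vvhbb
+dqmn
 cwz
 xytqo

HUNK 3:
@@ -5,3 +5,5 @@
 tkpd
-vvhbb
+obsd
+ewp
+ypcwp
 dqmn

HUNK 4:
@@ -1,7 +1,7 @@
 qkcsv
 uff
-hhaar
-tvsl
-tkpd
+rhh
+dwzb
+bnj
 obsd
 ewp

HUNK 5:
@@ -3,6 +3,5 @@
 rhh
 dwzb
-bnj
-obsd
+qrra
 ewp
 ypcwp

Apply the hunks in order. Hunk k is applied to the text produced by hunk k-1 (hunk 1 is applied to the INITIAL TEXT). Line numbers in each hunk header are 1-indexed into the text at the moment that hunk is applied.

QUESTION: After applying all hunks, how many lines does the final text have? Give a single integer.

Answer: 12

Derivation:
Hunk 1: at line 3 remove [nen,cmdj] add [nlur,ztl] -> 10 lines: qkcsv uff hhaar tvsl nlur ztl cwz xytqo bomlu vtt
Hunk 2: at line 3 remove [nlur,ztl] add [tkpd,vvhbb,dqmn] -> 11 lines: qkcsv uff hhaar tvsl tkpd vvhbb dqmn cwz xytqo bomlu vtt
Hunk 3: at line 5 remove [vvhbb] add [obsd,ewp,ypcwp] -> 13 lines: qkcsv uff hhaar tvsl tkpd obsd ewp ypcwp dqmn cwz xytqo bomlu vtt
Hunk 4: at line 1 remove [hhaar,tvsl,tkpd] add [rhh,dwzb,bnj] -> 13 lines: qkcsv uff rhh dwzb bnj obsd ewp ypcwp dqmn cwz xytqo bomlu vtt
Hunk 5: at line 3 remove [bnj,obsd] add [qrra] -> 12 lines: qkcsv uff rhh dwzb qrra ewp ypcwp dqmn cwz xytqo bomlu vtt
Final line count: 12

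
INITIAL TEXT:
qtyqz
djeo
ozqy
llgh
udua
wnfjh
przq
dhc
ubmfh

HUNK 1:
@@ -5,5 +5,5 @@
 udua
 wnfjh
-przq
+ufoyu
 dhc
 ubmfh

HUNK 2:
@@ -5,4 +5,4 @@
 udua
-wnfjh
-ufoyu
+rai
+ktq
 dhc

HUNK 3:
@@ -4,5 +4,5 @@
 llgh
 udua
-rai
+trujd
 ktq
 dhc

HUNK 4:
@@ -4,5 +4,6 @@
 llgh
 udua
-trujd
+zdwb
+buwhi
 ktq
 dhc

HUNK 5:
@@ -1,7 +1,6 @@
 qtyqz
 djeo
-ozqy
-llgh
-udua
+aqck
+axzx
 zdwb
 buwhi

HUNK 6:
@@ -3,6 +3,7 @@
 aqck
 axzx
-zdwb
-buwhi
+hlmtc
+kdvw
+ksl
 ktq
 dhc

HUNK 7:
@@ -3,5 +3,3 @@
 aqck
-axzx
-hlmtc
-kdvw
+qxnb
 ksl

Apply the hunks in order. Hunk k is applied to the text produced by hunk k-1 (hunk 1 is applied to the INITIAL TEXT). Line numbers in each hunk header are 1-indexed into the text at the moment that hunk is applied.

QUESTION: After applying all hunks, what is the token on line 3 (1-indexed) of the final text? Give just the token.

Answer: aqck

Derivation:
Hunk 1: at line 5 remove [przq] add [ufoyu] -> 9 lines: qtyqz djeo ozqy llgh udua wnfjh ufoyu dhc ubmfh
Hunk 2: at line 5 remove [wnfjh,ufoyu] add [rai,ktq] -> 9 lines: qtyqz djeo ozqy llgh udua rai ktq dhc ubmfh
Hunk 3: at line 4 remove [rai] add [trujd] -> 9 lines: qtyqz djeo ozqy llgh udua trujd ktq dhc ubmfh
Hunk 4: at line 4 remove [trujd] add [zdwb,buwhi] -> 10 lines: qtyqz djeo ozqy llgh udua zdwb buwhi ktq dhc ubmfh
Hunk 5: at line 1 remove [ozqy,llgh,udua] add [aqck,axzx] -> 9 lines: qtyqz djeo aqck axzx zdwb buwhi ktq dhc ubmfh
Hunk 6: at line 3 remove [zdwb,buwhi] add [hlmtc,kdvw,ksl] -> 10 lines: qtyqz djeo aqck axzx hlmtc kdvw ksl ktq dhc ubmfh
Hunk 7: at line 3 remove [axzx,hlmtc,kdvw] add [qxnb] -> 8 lines: qtyqz djeo aqck qxnb ksl ktq dhc ubmfh
Final line 3: aqck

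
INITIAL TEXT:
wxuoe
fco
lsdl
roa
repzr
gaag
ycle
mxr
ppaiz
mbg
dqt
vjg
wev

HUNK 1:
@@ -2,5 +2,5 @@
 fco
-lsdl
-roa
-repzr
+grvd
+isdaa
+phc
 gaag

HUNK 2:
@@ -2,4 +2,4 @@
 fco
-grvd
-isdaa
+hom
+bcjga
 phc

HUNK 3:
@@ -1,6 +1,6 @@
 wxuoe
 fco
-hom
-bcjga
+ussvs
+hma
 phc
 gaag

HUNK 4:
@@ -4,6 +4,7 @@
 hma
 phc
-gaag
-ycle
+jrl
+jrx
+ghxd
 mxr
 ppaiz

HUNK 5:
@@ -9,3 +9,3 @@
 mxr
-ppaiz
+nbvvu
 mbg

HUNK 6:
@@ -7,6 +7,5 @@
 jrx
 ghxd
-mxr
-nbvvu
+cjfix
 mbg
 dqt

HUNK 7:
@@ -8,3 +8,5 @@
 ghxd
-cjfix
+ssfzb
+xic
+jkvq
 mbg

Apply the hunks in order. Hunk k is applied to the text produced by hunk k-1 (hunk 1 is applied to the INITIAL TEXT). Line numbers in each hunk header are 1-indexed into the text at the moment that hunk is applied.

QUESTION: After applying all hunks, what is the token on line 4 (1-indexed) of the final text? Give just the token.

Answer: hma

Derivation:
Hunk 1: at line 2 remove [lsdl,roa,repzr] add [grvd,isdaa,phc] -> 13 lines: wxuoe fco grvd isdaa phc gaag ycle mxr ppaiz mbg dqt vjg wev
Hunk 2: at line 2 remove [grvd,isdaa] add [hom,bcjga] -> 13 lines: wxuoe fco hom bcjga phc gaag ycle mxr ppaiz mbg dqt vjg wev
Hunk 3: at line 1 remove [hom,bcjga] add [ussvs,hma] -> 13 lines: wxuoe fco ussvs hma phc gaag ycle mxr ppaiz mbg dqt vjg wev
Hunk 4: at line 4 remove [gaag,ycle] add [jrl,jrx,ghxd] -> 14 lines: wxuoe fco ussvs hma phc jrl jrx ghxd mxr ppaiz mbg dqt vjg wev
Hunk 5: at line 9 remove [ppaiz] add [nbvvu] -> 14 lines: wxuoe fco ussvs hma phc jrl jrx ghxd mxr nbvvu mbg dqt vjg wev
Hunk 6: at line 7 remove [mxr,nbvvu] add [cjfix] -> 13 lines: wxuoe fco ussvs hma phc jrl jrx ghxd cjfix mbg dqt vjg wev
Hunk 7: at line 8 remove [cjfix] add [ssfzb,xic,jkvq] -> 15 lines: wxuoe fco ussvs hma phc jrl jrx ghxd ssfzb xic jkvq mbg dqt vjg wev
Final line 4: hma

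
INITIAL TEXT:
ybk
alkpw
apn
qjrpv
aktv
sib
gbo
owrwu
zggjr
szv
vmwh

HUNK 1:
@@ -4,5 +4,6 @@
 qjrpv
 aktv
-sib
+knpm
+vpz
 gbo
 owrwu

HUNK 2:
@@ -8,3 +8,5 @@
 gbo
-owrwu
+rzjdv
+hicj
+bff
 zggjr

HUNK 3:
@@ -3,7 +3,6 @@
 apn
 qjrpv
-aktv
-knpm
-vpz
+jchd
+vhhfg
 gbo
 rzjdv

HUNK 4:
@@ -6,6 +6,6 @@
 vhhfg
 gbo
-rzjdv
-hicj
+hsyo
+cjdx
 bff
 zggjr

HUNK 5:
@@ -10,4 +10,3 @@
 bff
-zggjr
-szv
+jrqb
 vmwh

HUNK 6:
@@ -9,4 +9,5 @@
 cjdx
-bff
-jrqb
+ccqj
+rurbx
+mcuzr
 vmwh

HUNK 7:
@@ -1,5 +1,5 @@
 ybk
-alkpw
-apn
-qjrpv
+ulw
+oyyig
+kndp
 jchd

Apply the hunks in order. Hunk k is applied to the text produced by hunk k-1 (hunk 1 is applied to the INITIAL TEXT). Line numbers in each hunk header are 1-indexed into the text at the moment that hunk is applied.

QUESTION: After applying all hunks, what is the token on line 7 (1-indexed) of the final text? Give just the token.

Hunk 1: at line 4 remove [sib] add [knpm,vpz] -> 12 lines: ybk alkpw apn qjrpv aktv knpm vpz gbo owrwu zggjr szv vmwh
Hunk 2: at line 8 remove [owrwu] add [rzjdv,hicj,bff] -> 14 lines: ybk alkpw apn qjrpv aktv knpm vpz gbo rzjdv hicj bff zggjr szv vmwh
Hunk 3: at line 3 remove [aktv,knpm,vpz] add [jchd,vhhfg] -> 13 lines: ybk alkpw apn qjrpv jchd vhhfg gbo rzjdv hicj bff zggjr szv vmwh
Hunk 4: at line 6 remove [rzjdv,hicj] add [hsyo,cjdx] -> 13 lines: ybk alkpw apn qjrpv jchd vhhfg gbo hsyo cjdx bff zggjr szv vmwh
Hunk 5: at line 10 remove [zggjr,szv] add [jrqb] -> 12 lines: ybk alkpw apn qjrpv jchd vhhfg gbo hsyo cjdx bff jrqb vmwh
Hunk 6: at line 9 remove [bff,jrqb] add [ccqj,rurbx,mcuzr] -> 13 lines: ybk alkpw apn qjrpv jchd vhhfg gbo hsyo cjdx ccqj rurbx mcuzr vmwh
Hunk 7: at line 1 remove [alkpw,apn,qjrpv] add [ulw,oyyig,kndp] -> 13 lines: ybk ulw oyyig kndp jchd vhhfg gbo hsyo cjdx ccqj rurbx mcuzr vmwh
Final line 7: gbo

Answer: gbo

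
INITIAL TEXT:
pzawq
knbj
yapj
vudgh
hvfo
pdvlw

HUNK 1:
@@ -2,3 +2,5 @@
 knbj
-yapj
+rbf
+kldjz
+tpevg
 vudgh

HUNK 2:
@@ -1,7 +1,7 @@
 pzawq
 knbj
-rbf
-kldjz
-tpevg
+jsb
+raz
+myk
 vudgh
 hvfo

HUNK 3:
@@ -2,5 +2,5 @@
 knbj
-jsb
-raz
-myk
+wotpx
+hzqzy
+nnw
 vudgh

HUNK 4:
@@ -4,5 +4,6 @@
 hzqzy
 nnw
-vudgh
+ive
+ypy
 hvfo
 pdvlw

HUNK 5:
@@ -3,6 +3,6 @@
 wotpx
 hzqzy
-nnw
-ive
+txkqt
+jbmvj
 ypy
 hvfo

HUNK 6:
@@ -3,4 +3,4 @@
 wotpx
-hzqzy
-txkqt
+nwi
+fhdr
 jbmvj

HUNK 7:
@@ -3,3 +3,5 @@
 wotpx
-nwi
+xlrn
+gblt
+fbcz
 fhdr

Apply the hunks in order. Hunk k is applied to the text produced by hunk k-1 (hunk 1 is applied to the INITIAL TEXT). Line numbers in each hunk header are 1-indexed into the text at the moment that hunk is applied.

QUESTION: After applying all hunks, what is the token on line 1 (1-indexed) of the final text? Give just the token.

Answer: pzawq

Derivation:
Hunk 1: at line 2 remove [yapj] add [rbf,kldjz,tpevg] -> 8 lines: pzawq knbj rbf kldjz tpevg vudgh hvfo pdvlw
Hunk 2: at line 1 remove [rbf,kldjz,tpevg] add [jsb,raz,myk] -> 8 lines: pzawq knbj jsb raz myk vudgh hvfo pdvlw
Hunk 3: at line 2 remove [jsb,raz,myk] add [wotpx,hzqzy,nnw] -> 8 lines: pzawq knbj wotpx hzqzy nnw vudgh hvfo pdvlw
Hunk 4: at line 4 remove [vudgh] add [ive,ypy] -> 9 lines: pzawq knbj wotpx hzqzy nnw ive ypy hvfo pdvlw
Hunk 5: at line 3 remove [nnw,ive] add [txkqt,jbmvj] -> 9 lines: pzawq knbj wotpx hzqzy txkqt jbmvj ypy hvfo pdvlw
Hunk 6: at line 3 remove [hzqzy,txkqt] add [nwi,fhdr] -> 9 lines: pzawq knbj wotpx nwi fhdr jbmvj ypy hvfo pdvlw
Hunk 7: at line 3 remove [nwi] add [xlrn,gblt,fbcz] -> 11 lines: pzawq knbj wotpx xlrn gblt fbcz fhdr jbmvj ypy hvfo pdvlw
Final line 1: pzawq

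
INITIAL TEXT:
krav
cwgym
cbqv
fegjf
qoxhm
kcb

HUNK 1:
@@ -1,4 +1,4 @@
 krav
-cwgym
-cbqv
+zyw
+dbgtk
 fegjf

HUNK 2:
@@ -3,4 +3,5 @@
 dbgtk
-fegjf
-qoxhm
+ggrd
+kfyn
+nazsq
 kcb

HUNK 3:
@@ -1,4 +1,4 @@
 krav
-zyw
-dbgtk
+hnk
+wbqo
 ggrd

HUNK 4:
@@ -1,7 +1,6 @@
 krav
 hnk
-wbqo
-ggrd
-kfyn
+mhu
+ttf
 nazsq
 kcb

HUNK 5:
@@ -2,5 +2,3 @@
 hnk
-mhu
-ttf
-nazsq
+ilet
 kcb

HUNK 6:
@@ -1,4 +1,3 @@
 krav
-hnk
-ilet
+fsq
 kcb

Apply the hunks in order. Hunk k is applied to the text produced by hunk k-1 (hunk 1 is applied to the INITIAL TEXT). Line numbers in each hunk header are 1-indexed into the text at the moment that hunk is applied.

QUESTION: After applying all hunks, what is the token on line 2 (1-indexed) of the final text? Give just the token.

Answer: fsq

Derivation:
Hunk 1: at line 1 remove [cwgym,cbqv] add [zyw,dbgtk] -> 6 lines: krav zyw dbgtk fegjf qoxhm kcb
Hunk 2: at line 3 remove [fegjf,qoxhm] add [ggrd,kfyn,nazsq] -> 7 lines: krav zyw dbgtk ggrd kfyn nazsq kcb
Hunk 3: at line 1 remove [zyw,dbgtk] add [hnk,wbqo] -> 7 lines: krav hnk wbqo ggrd kfyn nazsq kcb
Hunk 4: at line 1 remove [wbqo,ggrd,kfyn] add [mhu,ttf] -> 6 lines: krav hnk mhu ttf nazsq kcb
Hunk 5: at line 2 remove [mhu,ttf,nazsq] add [ilet] -> 4 lines: krav hnk ilet kcb
Hunk 6: at line 1 remove [hnk,ilet] add [fsq] -> 3 lines: krav fsq kcb
Final line 2: fsq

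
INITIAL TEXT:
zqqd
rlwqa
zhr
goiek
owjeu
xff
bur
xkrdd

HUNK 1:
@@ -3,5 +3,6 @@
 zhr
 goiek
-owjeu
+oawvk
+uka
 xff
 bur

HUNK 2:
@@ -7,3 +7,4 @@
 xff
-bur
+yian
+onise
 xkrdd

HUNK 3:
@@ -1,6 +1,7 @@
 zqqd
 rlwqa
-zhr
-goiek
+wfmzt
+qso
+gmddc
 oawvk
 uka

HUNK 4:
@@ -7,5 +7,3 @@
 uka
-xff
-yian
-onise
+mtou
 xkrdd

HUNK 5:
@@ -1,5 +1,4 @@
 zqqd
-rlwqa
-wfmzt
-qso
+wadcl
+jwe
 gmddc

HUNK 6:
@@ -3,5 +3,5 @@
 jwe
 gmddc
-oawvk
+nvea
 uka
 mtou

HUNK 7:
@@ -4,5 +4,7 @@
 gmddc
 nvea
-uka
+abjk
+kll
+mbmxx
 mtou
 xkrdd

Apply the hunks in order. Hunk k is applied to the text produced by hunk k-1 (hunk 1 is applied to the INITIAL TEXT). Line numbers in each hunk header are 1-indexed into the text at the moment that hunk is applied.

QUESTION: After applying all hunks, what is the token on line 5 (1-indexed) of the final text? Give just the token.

Answer: nvea

Derivation:
Hunk 1: at line 3 remove [owjeu] add [oawvk,uka] -> 9 lines: zqqd rlwqa zhr goiek oawvk uka xff bur xkrdd
Hunk 2: at line 7 remove [bur] add [yian,onise] -> 10 lines: zqqd rlwqa zhr goiek oawvk uka xff yian onise xkrdd
Hunk 3: at line 1 remove [zhr,goiek] add [wfmzt,qso,gmddc] -> 11 lines: zqqd rlwqa wfmzt qso gmddc oawvk uka xff yian onise xkrdd
Hunk 4: at line 7 remove [xff,yian,onise] add [mtou] -> 9 lines: zqqd rlwqa wfmzt qso gmddc oawvk uka mtou xkrdd
Hunk 5: at line 1 remove [rlwqa,wfmzt,qso] add [wadcl,jwe] -> 8 lines: zqqd wadcl jwe gmddc oawvk uka mtou xkrdd
Hunk 6: at line 3 remove [oawvk] add [nvea] -> 8 lines: zqqd wadcl jwe gmddc nvea uka mtou xkrdd
Hunk 7: at line 4 remove [uka] add [abjk,kll,mbmxx] -> 10 lines: zqqd wadcl jwe gmddc nvea abjk kll mbmxx mtou xkrdd
Final line 5: nvea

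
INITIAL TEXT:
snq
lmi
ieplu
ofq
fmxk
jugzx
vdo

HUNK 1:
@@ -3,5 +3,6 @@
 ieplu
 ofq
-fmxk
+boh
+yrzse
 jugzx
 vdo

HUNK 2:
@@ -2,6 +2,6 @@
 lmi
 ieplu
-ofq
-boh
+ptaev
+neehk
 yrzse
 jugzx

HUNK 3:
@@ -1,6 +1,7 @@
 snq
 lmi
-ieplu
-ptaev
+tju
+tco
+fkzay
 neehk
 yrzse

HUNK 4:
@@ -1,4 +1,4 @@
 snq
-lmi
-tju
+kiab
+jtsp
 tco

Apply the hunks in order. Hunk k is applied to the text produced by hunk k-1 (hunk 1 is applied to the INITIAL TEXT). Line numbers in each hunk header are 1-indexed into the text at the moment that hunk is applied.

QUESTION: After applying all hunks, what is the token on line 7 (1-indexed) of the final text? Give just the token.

Answer: yrzse

Derivation:
Hunk 1: at line 3 remove [fmxk] add [boh,yrzse] -> 8 lines: snq lmi ieplu ofq boh yrzse jugzx vdo
Hunk 2: at line 2 remove [ofq,boh] add [ptaev,neehk] -> 8 lines: snq lmi ieplu ptaev neehk yrzse jugzx vdo
Hunk 3: at line 1 remove [ieplu,ptaev] add [tju,tco,fkzay] -> 9 lines: snq lmi tju tco fkzay neehk yrzse jugzx vdo
Hunk 4: at line 1 remove [lmi,tju] add [kiab,jtsp] -> 9 lines: snq kiab jtsp tco fkzay neehk yrzse jugzx vdo
Final line 7: yrzse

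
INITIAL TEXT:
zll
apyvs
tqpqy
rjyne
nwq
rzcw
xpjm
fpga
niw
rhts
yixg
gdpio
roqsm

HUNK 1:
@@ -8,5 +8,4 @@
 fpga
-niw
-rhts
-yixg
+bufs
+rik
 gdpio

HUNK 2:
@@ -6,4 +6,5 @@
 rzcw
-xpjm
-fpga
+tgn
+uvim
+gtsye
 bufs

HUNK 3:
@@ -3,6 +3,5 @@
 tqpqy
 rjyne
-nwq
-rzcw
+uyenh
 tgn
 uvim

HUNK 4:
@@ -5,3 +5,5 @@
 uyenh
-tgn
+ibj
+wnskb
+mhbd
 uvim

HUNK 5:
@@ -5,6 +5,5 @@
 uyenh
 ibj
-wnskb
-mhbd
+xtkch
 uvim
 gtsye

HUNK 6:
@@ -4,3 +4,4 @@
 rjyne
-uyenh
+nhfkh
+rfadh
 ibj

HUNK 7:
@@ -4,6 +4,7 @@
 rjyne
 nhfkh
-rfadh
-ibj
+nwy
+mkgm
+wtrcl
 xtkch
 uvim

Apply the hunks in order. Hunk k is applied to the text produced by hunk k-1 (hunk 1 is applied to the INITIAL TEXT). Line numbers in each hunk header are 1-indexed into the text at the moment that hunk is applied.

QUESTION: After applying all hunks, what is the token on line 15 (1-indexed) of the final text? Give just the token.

Answer: roqsm

Derivation:
Hunk 1: at line 8 remove [niw,rhts,yixg] add [bufs,rik] -> 12 lines: zll apyvs tqpqy rjyne nwq rzcw xpjm fpga bufs rik gdpio roqsm
Hunk 2: at line 6 remove [xpjm,fpga] add [tgn,uvim,gtsye] -> 13 lines: zll apyvs tqpqy rjyne nwq rzcw tgn uvim gtsye bufs rik gdpio roqsm
Hunk 3: at line 3 remove [nwq,rzcw] add [uyenh] -> 12 lines: zll apyvs tqpqy rjyne uyenh tgn uvim gtsye bufs rik gdpio roqsm
Hunk 4: at line 5 remove [tgn] add [ibj,wnskb,mhbd] -> 14 lines: zll apyvs tqpqy rjyne uyenh ibj wnskb mhbd uvim gtsye bufs rik gdpio roqsm
Hunk 5: at line 5 remove [wnskb,mhbd] add [xtkch] -> 13 lines: zll apyvs tqpqy rjyne uyenh ibj xtkch uvim gtsye bufs rik gdpio roqsm
Hunk 6: at line 4 remove [uyenh] add [nhfkh,rfadh] -> 14 lines: zll apyvs tqpqy rjyne nhfkh rfadh ibj xtkch uvim gtsye bufs rik gdpio roqsm
Hunk 7: at line 4 remove [rfadh,ibj] add [nwy,mkgm,wtrcl] -> 15 lines: zll apyvs tqpqy rjyne nhfkh nwy mkgm wtrcl xtkch uvim gtsye bufs rik gdpio roqsm
Final line 15: roqsm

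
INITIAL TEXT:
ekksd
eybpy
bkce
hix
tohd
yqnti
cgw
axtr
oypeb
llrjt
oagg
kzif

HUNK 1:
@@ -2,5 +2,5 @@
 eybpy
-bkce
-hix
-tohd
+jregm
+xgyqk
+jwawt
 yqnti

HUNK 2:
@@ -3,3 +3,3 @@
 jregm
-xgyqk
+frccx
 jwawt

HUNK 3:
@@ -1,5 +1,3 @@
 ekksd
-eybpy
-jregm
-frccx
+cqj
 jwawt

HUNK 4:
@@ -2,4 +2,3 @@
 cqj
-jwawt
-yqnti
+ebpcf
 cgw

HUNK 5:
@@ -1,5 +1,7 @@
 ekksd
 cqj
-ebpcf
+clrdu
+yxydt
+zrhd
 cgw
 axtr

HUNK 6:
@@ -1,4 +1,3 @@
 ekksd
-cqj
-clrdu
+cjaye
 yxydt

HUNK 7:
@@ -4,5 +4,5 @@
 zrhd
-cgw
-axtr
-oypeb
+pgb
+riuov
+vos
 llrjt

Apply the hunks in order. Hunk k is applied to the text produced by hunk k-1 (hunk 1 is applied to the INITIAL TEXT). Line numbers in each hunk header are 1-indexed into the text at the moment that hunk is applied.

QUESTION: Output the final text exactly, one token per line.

Answer: ekksd
cjaye
yxydt
zrhd
pgb
riuov
vos
llrjt
oagg
kzif

Derivation:
Hunk 1: at line 2 remove [bkce,hix,tohd] add [jregm,xgyqk,jwawt] -> 12 lines: ekksd eybpy jregm xgyqk jwawt yqnti cgw axtr oypeb llrjt oagg kzif
Hunk 2: at line 3 remove [xgyqk] add [frccx] -> 12 lines: ekksd eybpy jregm frccx jwawt yqnti cgw axtr oypeb llrjt oagg kzif
Hunk 3: at line 1 remove [eybpy,jregm,frccx] add [cqj] -> 10 lines: ekksd cqj jwawt yqnti cgw axtr oypeb llrjt oagg kzif
Hunk 4: at line 2 remove [jwawt,yqnti] add [ebpcf] -> 9 lines: ekksd cqj ebpcf cgw axtr oypeb llrjt oagg kzif
Hunk 5: at line 1 remove [ebpcf] add [clrdu,yxydt,zrhd] -> 11 lines: ekksd cqj clrdu yxydt zrhd cgw axtr oypeb llrjt oagg kzif
Hunk 6: at line 1 remove [cqj,clrdu] add [cjaye] -> 10 lines: ekksd cjaye yxydt zrhd cgw axtr oypeb llrjt oagg kzif
Hunk 7: at line 4 remove [cgw,axtr,oypeb] add [pgb,riuov,vos] -> 10 lines: ekksd cjaye yxydt zrhd pgb riuov vos llrjt oagg kzif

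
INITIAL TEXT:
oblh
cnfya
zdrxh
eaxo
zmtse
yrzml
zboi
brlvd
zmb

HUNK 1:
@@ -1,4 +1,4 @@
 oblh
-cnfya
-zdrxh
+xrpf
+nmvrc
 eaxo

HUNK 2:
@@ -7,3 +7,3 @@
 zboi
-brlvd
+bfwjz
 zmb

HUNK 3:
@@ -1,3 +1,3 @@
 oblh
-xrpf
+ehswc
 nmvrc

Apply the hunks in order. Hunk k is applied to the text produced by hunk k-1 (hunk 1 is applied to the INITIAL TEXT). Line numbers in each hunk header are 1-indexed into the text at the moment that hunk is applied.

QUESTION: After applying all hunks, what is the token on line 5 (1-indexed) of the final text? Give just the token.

Hunk 1: at line 1 remove [cnfya,zdrxh] add [xrpf,nmvrc] -> 9 lines: oblh xrpf nmvrc eaxo zmtse yrzml zboi brlvd zmb
Hunk 2: at line 7 remove [brlvd] add [bfwjz] -> 9 lines: oblh xrpf nmvrc eaxo zmtse yrzml zboi bfwjz zmb
Hunk 3: at line 1 remove [xrpf] add [ehswc] -> 9 lines: oblh ehswc nmvrc eaxo zmtse yrzml zboi bfwjz zmb
Final line 5: zmtse

Answer: zmtse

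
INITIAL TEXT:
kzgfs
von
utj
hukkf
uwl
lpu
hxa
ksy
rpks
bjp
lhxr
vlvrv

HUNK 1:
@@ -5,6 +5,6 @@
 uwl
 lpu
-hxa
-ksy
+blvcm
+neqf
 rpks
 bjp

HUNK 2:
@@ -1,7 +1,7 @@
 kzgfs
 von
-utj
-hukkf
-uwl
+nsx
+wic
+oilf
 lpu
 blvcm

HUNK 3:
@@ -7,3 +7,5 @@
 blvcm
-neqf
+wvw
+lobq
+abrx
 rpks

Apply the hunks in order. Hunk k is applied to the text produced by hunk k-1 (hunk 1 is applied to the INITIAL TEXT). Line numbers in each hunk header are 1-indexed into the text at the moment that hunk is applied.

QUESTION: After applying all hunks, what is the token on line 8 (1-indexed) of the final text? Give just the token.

Answer: wvw

Derivation:
Hunk 1: at line 5 remove [hxa,ksy] add [blvcm,neqf] -> 12 lines: kzgfs von utj hukkf uwl lpu blvcm neqf rpks bjp lhxr vlvrv
Hunk 2: at line 1 remove [utj,hukkf,uwl] add [nsx,wic,oilf] -> 12 lines: kzgfs von nsx wic oilf lpu blvcm neqf rpks bjp lhxr vlvrv
Hunk 3: at line 7 remove [neqf] add [wvw,lobq,abrx] -> 14 lines: kzgfs von nsx wic oilf lpu blvcm wvw lobq abrx rpks bjp lhxr vlvrv
Final line 8: wvw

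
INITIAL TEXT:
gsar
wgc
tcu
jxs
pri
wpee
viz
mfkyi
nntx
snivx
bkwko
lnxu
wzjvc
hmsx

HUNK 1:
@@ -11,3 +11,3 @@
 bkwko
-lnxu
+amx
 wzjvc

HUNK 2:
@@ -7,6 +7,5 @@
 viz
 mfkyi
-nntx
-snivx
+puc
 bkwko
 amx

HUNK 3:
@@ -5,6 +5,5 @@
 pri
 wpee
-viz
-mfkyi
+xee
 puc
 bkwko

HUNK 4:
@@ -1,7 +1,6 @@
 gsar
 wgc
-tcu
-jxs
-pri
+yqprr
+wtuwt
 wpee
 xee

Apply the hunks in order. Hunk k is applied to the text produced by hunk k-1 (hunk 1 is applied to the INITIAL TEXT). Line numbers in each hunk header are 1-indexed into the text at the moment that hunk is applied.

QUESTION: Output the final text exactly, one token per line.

Hunk 1: at line 11 remove [lnxu] add [amx] -> 14 lines: gsar wgc tcu jxs pri wpee viz mfkyi nntx snivx bkwko amx wzjvc hmsx
Hunk 2: at line 7 remove [nntx,snivx] add [puc] -> 13 lines: gsar wgc tcu jxs pri wpee viz mfkyi puc bkwko amx wzjvc hmsx
Hunk 3: at line 5 remove [viz,mfkyi] add [xee] -> 12 lines: gsar wgc tcu jxs pri wpee xee puc bkwko amx wzjvc hmsx
Hunk 4: at line 1 remove [tcu,jxs,pri] add [yqprr,wtuwt] -> 11 lines: gsar wgc yqprr wtuwt wpee xee puc bkwko amx wzjvc hmsx

Answer: gsar
wgc
yqprr
wtuwt
wpee
xee
puc
bkwko
amx
wzjvc
hmsx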